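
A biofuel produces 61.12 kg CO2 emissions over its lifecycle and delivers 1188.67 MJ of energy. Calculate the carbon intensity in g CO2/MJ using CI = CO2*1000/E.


CI = CO2 * 1000 / E
= 61.12 * 1000 / 1188.67
= 51.4188 g CO2/MJ

51.4188 g CO2/MJ


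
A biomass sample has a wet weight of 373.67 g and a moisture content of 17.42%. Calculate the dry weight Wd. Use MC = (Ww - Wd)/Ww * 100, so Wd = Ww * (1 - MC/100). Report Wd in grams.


Wd = Ww * (1 - MC/100)
= 373.67 * (1 - 17.42/100)
= 308.5767 g

308.5767 g


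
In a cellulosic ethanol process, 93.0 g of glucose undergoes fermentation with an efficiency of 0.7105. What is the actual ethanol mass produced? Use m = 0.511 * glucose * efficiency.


Actual ethanol: m = 0.511 * 93.0 * 0.7105
m = 33.7651 g

33.7651 g


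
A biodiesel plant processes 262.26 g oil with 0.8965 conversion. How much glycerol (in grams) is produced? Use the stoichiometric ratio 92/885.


glycerol = oil * conv * (92/885)
= 262.26 * 0.8965 * 92 / 885
= 24.4414 g

24.4414 g


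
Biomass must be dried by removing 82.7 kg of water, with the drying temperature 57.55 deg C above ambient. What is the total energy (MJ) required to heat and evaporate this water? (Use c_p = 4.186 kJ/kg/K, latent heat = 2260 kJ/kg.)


E = m_water * (4.186 * dT + 2260) / 1000
= 82.7 * (4.186 * 57.55 + 2260) / 1000
= 206.8248 MJ

206.8248 MJ


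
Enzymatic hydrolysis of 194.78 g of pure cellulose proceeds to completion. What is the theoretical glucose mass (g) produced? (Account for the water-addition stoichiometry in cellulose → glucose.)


glucose = cellulose * 180/162
= 194.78 * 180/162
= 216.4222 g

216.4222 g


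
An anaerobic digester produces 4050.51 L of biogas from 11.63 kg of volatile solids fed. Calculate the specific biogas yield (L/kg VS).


Y = V / VS
= 4050.51 / 11.63
= 348.2812 L/kg VS

348.2812 L/kg VS


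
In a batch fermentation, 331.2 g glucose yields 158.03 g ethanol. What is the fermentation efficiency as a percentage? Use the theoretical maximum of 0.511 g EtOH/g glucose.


Fermentation efficiency = (actual / (0.511 * glucose)) * 100
= (158.03 / (0.511 * 331.2)) * 100
= 93.3745%

93.3745%


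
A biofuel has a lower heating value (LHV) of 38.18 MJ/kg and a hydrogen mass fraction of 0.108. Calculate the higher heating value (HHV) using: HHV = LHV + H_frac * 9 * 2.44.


HHV = LHV + H_frac * 9 * 2.44
= 38.18 + 0.108 * 9 * 2.44
= 40.5517 MJ/kg

40.5517 MJ/kg


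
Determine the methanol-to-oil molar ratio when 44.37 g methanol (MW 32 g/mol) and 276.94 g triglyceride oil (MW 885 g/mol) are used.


Molar ratio = n_MeOH / n_oil = (MeOH/32) / (oil/885) = (MeOH * 885) / (32 * oil)
= (44.37 * 885) / (32 * 276.94)
= 4.4310

4.4310


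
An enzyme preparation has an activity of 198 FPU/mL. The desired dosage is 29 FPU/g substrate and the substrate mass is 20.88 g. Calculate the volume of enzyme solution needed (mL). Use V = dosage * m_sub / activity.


V = dosage * m_sub / activity
V = 29 * 20.88 / 198
V = 3.0582 mL

3.0582 mL


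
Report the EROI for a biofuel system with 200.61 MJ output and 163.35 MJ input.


EROI = E_out / E_in
= 200.61 / 163.35
= 1.2281

1.2281


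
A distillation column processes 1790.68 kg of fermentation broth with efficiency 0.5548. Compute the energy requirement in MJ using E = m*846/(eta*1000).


E = m * 846 / (eta * 1000)
= 1790.68 * 846 / (0.5548 * 1000)
= 2730.5611 MJ

2730.5611 MJ


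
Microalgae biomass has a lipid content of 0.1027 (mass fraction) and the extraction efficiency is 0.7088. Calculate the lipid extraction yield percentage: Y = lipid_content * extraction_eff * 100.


Y = lipid_content * extraction_eff * 100
= 0.1027 * 0.7088 * 100
= 7.2794%

7.2794%


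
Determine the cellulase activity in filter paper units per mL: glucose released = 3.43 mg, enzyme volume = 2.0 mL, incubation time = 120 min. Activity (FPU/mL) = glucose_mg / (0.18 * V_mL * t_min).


Activity = glucose_mg / (0.18 mg/umol * V_mL * t_min)
= 3.43 / (0.18 * 2.0 * 120)
= 0.0794 FPU/mL

0.0794 FPU/mL


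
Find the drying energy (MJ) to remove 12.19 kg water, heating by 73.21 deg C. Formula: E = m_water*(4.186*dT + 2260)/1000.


E = m_water * (4.186 * dT + 2260) / 1000
= 12.19 * (4.186 * 73.21 + 2260) / 1000
= 31.2851 MJ

31.2851 MJ


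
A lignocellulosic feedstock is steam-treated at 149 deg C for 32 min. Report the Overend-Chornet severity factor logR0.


logR0 = log10(t * exp((T - 100) / 14.75))
= log10(32 * exp((149 - 100) / 14.75))
= 2.9479

2.9479


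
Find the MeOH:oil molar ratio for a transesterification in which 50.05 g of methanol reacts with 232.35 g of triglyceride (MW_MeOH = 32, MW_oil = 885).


Molar ratio = n_MeOH / n_oil = (MeOH/32) / (oil/885) = (MeOH * 885) / (32 * oil)
= (50.05 * 885) / (32 * 232.35)
= 5.9574

5.9574


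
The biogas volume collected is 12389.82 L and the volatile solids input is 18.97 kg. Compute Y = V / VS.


Y = V / VS
= 12389.82 / 18.97
= 653.1270 L/kg VS

653.1270 L/kg VS


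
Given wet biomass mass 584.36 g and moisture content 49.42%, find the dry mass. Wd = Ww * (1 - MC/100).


Wd = Ww * (1 - MC/100)
= 584.36 * (1 - 49.42/100)
= 295.5693 g

295.5693 g


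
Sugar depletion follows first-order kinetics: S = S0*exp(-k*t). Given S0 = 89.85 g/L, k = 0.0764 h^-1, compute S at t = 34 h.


S = S0 * exp(-k * t)
S = 89.85 * exp(-0.0764 * 34)
S = 6.6895 g/L

6.6895 g/L


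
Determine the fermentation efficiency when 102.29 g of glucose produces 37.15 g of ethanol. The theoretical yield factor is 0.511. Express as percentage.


Fermentation efficiency = (actual / (0.511 * glucose)) * 100
= (37.15 / (0.511 * 102.29)) * 100
= 71.0730%

71.0730%


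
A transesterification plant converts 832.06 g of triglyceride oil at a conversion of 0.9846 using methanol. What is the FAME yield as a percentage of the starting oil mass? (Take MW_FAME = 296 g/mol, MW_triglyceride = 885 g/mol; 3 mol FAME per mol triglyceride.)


m_FAME = oil * conv * (3 * 296 / 885) = oil * conv * (888/885)
= 832.06 * 0.9846 * 888 / 885
= 822.0234 g
Y = m_FAME / oil * 100 = conv * (888/885) * 100
= 0.9846 * 888 / 885 * 100
= 98.79%

98.79%


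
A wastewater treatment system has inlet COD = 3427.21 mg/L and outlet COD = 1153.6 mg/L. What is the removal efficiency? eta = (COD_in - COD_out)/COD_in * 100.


eta = (COD_in - COD_out) / COD_in * 100
= (3427.21 - 1153.6) / 3427.21 * 100
= 66.3400%

66.3400%


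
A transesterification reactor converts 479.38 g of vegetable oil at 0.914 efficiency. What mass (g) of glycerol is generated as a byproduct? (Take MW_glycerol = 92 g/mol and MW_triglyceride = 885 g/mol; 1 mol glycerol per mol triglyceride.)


glycerol = oil * conv * (92/885)
= 479.38 * 0.914 * 92 / 885
= 45.5481 g

45.5481 g


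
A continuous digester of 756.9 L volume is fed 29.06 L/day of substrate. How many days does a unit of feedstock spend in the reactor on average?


HRT = V / Q
= 756.9 / 29.06
= 26.0461 days

26.0461 days


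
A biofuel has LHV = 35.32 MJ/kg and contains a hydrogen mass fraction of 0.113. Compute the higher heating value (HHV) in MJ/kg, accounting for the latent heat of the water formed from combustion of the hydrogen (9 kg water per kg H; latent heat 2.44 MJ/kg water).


HHV = LHV + H_frac * 9 * 2.44
= 35.32 + 0.113 * 9 * 2.44
= 37.8015 MJ/kg

37.8015 MJ/kg


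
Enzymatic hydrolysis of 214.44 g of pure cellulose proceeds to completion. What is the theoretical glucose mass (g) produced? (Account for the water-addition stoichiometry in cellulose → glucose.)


glucose = cellulose * 180/162
= 214.44 * 180/162
= 238.2667 g

238.2667 g


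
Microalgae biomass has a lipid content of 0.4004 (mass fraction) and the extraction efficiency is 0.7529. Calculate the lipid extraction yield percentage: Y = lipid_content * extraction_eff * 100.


Y = lipid_content * extraction_eff * 100
= 0.4004 * 0.7529 * 100
= 30.1461%

30.1461%


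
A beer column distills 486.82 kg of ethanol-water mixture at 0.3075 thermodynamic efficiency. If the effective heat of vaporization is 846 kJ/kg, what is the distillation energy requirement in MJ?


E = m * 846 / (eta * 1000)
= 486.82 * 846 / (0.3075 * 1000)
= 1339.3487 MJ

1339.3487 MJ


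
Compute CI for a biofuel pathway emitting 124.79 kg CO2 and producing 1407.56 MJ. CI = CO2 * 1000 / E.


CI = CO2 * 1000 / E
= 124.79 * 1000 / 1407.56
= 88.6570 g CO2/MJ

88.6570 g CO2/MJ


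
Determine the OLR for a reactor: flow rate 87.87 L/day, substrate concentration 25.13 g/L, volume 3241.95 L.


OLR = Q * S / V
= 87.87 * 25.13 / 3241.95
= 0.6811 g/L/day

0.6811 g/L/day


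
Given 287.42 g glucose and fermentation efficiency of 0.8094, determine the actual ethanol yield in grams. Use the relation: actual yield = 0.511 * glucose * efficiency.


Actual ethanol: m = 0.511 * 287.42 * 0.8094
m = 118.8779 g

118.8779 g


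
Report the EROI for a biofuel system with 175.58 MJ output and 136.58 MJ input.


EROI = E_out / E_in
= 175.58 / 136.58
= 1.2855

1.2855


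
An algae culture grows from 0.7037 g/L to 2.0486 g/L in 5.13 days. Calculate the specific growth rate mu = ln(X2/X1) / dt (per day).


mu = ln(X2/X1) / dt
= ln(2.0486/0.7037) / 5.13
= 0.2083 per day

0.2083 per day


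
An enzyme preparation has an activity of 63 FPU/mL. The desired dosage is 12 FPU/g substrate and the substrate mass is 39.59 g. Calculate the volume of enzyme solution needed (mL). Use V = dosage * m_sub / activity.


V = dosage * m_sub / activity
V = 12 * 39.59 / 63
V = 7.5410 mL

7.5410 mL


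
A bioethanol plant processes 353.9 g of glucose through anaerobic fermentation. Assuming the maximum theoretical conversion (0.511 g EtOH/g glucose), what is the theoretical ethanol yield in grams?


Theoretical ethanol yield: m_EtOH = 0.511 * m_glucose
m_EtOH = 0.511 * 353.9 = 180.8429 g

180.8429 g


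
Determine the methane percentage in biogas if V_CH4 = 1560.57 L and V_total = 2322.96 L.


CH4% = V_CH4 / V_total * 100
= 1560.57 / 2322.96 * 100
= 67.1802%

67.1802%


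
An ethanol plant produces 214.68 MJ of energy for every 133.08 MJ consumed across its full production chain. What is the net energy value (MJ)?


NEV = E_out - E_in
= 214.68 - 133.08
= 81.6000 MJ

81.6000 MJ


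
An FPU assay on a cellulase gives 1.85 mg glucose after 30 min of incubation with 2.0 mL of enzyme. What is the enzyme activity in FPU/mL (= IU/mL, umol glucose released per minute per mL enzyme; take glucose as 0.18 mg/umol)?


Activity = glucose_mg / (0.18 mg/umol * V_mL * t_min)
= 1.85 / (0.18 * 2.0 * 30)
= 0.1713 FPU/mL

0.1713 FPU/mL


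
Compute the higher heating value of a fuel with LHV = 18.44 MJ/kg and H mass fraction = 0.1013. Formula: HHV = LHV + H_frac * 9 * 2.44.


HHV = LHV + H_frac * 9 * 2.44
= 18.44 + 0.1013 * 9 * 2.44
= 20.6645 MJ/kg

20.6645 MJ/kg


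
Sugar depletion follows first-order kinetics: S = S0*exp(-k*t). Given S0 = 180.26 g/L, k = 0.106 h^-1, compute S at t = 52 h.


S = S0 * exp(-k * t)
S = 180.26 * exp(-0.106 * 52)
S = 0.7279 g/L

0.7279 g/L


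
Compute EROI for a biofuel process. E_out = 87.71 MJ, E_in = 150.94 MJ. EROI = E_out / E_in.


EROI = E_out / E_in
= 87.71 / 150.94
= 0.5811

0.5811


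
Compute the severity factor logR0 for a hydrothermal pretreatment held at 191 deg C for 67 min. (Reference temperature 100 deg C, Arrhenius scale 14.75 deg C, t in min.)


logR0 = log10(t * exp((T - 100) / 14.75))
= log10(67 * exp((191 - 100) / 14.75))
= 4.5055

4.5055


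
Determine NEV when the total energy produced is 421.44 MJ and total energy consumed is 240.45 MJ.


NEV = E_out - E_in
= 421.44 - 240.45
= 180.9900 MJ

180.9900 MJ


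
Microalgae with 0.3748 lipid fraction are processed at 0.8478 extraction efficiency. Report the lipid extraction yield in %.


Y = lipid_content * extraction_eff * 100
= 0.3748 * 0.8478 * 100
= 31.7755%

31.7755%


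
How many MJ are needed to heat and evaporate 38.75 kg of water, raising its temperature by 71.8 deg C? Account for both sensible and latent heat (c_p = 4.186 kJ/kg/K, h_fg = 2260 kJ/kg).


E = m_water * (4.186 * dT + 2260) / 1000
= 38.75 * (4.186 * 71.8 + 2260) / 1000
= 99.2215 MJ

99.2215 MJ


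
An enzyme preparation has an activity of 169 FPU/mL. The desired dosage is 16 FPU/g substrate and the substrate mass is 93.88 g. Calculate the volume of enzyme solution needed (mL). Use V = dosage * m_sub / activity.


V = dosage * m_sub / activity
V = 16 * 93.88 / 169
V = 8.8880 mL

8.8880 mL


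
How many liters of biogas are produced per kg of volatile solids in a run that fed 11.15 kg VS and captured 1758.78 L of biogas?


Y = V / VS
= 1758.78 / 11.15
= 157.7381 L/kg VS

157.7381 L/kg VS


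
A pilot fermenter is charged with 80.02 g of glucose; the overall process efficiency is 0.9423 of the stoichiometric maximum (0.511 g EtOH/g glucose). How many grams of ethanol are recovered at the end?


Actual ethanol: m = 0.511 * 80.02 * 0.9423
m = 38.5309 g

38.5309 g


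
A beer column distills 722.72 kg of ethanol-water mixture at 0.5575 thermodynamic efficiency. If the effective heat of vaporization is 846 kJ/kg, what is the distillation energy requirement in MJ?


E = m * 846 / (eta * 1000)
= 722.72 * 846 / (0.5575 * 1000)
= 1096.7195 MJ

1096.7195 MJ


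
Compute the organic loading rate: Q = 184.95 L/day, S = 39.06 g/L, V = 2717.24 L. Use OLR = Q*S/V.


OLR = Q * S / V
= 184.95 * 39.06 / 2717.24
= 2.6586 g/L/day

2.6586 g/L/day


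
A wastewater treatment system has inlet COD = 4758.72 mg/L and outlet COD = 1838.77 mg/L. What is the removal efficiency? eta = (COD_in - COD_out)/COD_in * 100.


eta = (COD_in - COD_out) / COD_in * 100
= (4758.72 - 1838.77) / 4758.72 * 100
= 61.3600%

61.3600%


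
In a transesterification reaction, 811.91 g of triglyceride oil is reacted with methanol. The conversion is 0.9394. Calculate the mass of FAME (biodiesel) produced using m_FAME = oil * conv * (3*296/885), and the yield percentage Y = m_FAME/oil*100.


m_FAME = oil * conv * (3 * 296 / 885) = oil * conv * (888/885)
= 811.91 * 0.9394 * 888 / 885
= 765.2937 g
Y = m_FAME / oil * 100 = conv * (888/885) * 100
= 0.9394 * 888 / 885 * 100
= 94.26%

765.2937 g FAME; Y = 94.26%


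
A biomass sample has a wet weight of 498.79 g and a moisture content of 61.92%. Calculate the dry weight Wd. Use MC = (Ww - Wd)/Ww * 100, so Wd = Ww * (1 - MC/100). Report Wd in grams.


Wd = Ww * (1 - MC/100)
= 498.79 * (1 - 61.92/100)
= 189.9392 g

189.9392 g


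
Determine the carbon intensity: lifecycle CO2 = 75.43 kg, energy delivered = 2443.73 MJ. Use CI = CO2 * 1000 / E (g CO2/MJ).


CI = CO2 * 1000 / E
= 75.43 * 1000 / 2443.73
= 30.8667 g CO2/MJ

30.8667 g CO2/MJ


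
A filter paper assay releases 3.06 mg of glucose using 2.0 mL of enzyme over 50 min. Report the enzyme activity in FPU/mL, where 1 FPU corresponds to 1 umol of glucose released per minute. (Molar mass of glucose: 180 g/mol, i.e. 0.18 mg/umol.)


Activity = glucose_mg / (0.18 mg/umol * V_mL * t_min)
= 3.06 / (0.18 * 2.0 * 50)
= 0.1700 FPU/mL

0.1700 FPU/mL


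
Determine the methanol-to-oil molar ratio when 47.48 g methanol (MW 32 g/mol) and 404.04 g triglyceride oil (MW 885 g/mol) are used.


Molar ratio = n_MeOH / n_oil = (MeOH/32) / (oil/885) = (MeOH * 885) / (32 * oil)
= (47.48 * 885) / (32 * 404.04)
= 3.2500

3.2500


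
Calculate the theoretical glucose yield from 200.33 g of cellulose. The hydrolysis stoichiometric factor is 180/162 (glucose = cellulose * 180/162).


glucose = cellulose * 180/162
= 200.33 * 180/162
= 222.5889 g

222.5889 g


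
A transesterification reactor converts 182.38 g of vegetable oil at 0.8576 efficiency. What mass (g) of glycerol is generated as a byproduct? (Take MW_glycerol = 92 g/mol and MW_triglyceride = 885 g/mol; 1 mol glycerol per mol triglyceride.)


glycerol = oil * conv * (92/885)
= 182.38 * 0.8576 * 92 / 885
= 16.2595 g

16.2595 g


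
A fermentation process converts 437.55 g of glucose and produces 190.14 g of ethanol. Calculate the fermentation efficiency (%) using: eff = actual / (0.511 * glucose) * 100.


Fermentation efficiency = (actual / (0.511 * glucose)) * 100
= (190.14 / (0.511 * 437.55)) * 100
= 85.0403%

85.0403%


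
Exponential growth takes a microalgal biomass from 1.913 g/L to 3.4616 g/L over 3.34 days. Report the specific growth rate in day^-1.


mu = ln(X2/X1) / dt
= ln(3.4616/1.913) / 3.34
= 0.1776 per day

0.1776 per day


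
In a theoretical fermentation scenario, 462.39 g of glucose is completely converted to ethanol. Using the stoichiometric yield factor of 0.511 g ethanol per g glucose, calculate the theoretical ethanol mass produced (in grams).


Theoretical ethanol yield: m_EtOH = 0.511 * m_glucose
m_EtOH = 0.511 * 462.39 = 236.2813 g

236.2813 g


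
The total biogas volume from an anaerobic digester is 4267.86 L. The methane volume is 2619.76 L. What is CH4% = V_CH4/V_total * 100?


CH4% = V_CH4 / V_total * 100
= 2619.76 / 4267.86 * 100
= 61.3835%

61.3835%


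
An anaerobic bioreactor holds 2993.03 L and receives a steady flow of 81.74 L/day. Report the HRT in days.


HRT = V / Q
= 2993.03 / 81.74
= 36.6165 days

36.6165 days


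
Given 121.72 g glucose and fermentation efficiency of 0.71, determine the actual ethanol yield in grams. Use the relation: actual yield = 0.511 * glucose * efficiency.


Actual ethanol: m = 0.511 * 121.72 * 0.71
m = 44.1612 g

44.1612 g


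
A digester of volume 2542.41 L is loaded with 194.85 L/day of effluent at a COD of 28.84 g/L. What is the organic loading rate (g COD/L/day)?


OLR = Q * S / V
= 194.85 * 28.84 / 2542.41
= 2.2103 g/L/day

2.2103 g/L/day


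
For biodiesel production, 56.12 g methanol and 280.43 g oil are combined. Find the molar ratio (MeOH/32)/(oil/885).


Molar ratio = n_MeOH / n_oil = (MeOH/32) / (oil/885) = (MeOH * 885) / (32 * oil)
= (56.12 * 885) / (32 * 280.43)
= 5.5346

5.5346


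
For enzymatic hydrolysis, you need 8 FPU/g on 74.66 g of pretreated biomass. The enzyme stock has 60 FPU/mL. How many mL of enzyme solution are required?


V = dosage * m_sub / activity
V = 8 * 74.66 / 60
V = 9.9547 mL

9.9547 mL


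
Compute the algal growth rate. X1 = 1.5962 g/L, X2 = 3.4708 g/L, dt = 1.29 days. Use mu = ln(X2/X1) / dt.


mu = ln(X2/X1) / dt
= ln(3.4708/1.5962) / 1.29
= 0.6021 per day

0.6021 per day


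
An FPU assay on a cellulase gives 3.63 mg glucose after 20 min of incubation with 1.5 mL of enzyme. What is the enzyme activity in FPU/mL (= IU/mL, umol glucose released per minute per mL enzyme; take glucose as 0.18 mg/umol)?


Activity = glucose_mg / (0.18 mg/umol * V_mL * t_min)
= 3.63 / (0.18 * 1.5 * 20)
= 0.6722 FPU/mL

0.6722 FPU/mL


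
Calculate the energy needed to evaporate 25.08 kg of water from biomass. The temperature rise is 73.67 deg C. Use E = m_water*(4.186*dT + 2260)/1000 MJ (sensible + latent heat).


E = m_water * (4.186 * dT + 2260) / 1000
= 25.08 * (4.186 * 73.67 + 2260) / 1000
= 64.4150 MJ

64.4150 MJ


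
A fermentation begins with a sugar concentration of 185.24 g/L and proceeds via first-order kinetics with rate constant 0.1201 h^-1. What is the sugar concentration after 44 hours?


S = S0 * exp(-k * t)
S = 185.24 * exp(-0.1201 * 44)
S = 0.9392 g/L

0.9392 g/L


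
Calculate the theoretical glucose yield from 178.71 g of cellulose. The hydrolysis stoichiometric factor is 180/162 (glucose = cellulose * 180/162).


glucose = cellulose * 180/162
= 178.71 * 180/162
= 198.5667 g

198.5667 g


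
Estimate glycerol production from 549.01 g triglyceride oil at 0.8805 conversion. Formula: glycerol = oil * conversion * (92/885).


glycerol = oil * conv * (92/885)
= 549.01 * 0.8805 * 92 / 885
= 50.2521 g

50.2521 g


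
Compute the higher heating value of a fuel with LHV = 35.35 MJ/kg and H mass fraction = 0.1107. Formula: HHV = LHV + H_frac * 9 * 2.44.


HHV = LHV + H_frac * 9 * 2.44
= 35.35 + 0.1107 * 9 * 2.44
= 37.7810 MJ/kg

37.7810 MJ/kg


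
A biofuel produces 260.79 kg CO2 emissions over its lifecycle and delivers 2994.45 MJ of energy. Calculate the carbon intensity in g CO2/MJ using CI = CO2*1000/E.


CI = CO2 * 1000 / E
= 260.79 * 1000 / 2994.45
= 87.0911 g CO2/MJ

87.0911 g CO2/MJ


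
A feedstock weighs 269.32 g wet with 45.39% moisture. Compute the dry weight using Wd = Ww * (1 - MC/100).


Wd = Ww * (1 - MC/100)
= 269.32 * (1 - 45.39/100)
= 147.0757 g

147.0757 g


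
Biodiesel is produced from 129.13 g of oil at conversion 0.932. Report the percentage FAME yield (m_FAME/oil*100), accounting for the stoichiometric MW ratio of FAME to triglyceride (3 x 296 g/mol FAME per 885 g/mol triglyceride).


m_FAME = oil * conv * (3 * 296 / 885) = oil * conv * (888/885)
= 129.13 * 0.932 * 888 / 885
= 120.7571 g
Y = m_FAME / oil * 100 = conv * (888/885) * 100
= 0.932 * 888 / 885 * 100
= 93.52%

93.52%


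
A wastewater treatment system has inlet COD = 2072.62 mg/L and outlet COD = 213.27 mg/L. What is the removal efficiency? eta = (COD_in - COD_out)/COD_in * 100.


eta = (COD_in - COD_out) / COD_in * 100
= (2072.62 - 213.27) / 2072.62 * 100
= 89.7101%

89.7101%


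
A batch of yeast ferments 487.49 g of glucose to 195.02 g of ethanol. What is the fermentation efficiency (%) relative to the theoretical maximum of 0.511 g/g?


Fermentation efficiency = (actual / (0.511 * glucose)) * 100
= (195.02 / (0.511 * 487.49)) * 100
= 78.2875%

78.2875%


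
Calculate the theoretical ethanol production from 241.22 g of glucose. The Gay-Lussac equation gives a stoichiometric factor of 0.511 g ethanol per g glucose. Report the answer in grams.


Theoretical ethanol yield: m_EtOH = 0.511 * m_glucose
m_EtOH = 0.511 * 241.22 = 123.2634 g

123.2634 g


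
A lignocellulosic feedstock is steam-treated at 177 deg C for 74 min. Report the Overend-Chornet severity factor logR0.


logR0 = log10(t * exp((T - 100) / 14.75))
= log10(74 * exp((177 - 100) / 14.75))
= 4.1364

4.1364


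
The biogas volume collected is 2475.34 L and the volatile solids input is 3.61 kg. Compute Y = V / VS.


Y = V / VS
= 2475.34 / 3.61
= 685.6898 L/kg VS

685.6898 L/kg VS


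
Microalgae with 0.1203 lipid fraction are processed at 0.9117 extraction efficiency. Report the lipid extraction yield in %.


Y = lipid_content * extraction_eff * 100
= 0.1203 * 0.9117 * 100
= 10.9678%

10.9678%


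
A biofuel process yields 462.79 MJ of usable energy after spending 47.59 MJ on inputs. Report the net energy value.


NEV = E_out - E_in
= 462.79 - 47.59
= 415.2000 MJ

415.2000 MJ


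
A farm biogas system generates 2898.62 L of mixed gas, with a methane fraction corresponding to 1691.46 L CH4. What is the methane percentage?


CH4% = V_CH4 / V_total * 100
= 1691.46 / 2898.62 * 100
= 58.3540%

58.3540%


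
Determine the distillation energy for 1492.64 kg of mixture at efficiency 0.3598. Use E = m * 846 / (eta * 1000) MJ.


E = m * 846 / (eta * 1000)
= 1492.64 * 846 / (0.3598 * 1000)
= 3509.6538 MJ

3509.6538 MJ


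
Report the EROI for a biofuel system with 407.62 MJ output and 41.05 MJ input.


EROI = E_out / E_in
= 407.62 / 41.05
= 9.9298

9.9298


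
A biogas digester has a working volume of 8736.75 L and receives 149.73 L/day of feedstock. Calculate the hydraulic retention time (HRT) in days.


HRT = V / Q
= 8736.75 / 149.73
= 58.3500 days

58.3500 days


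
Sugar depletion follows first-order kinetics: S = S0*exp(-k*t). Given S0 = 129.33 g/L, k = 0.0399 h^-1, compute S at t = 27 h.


S = S0 * exp(-k * t)
S = 129.33 * exp(-0.0399 * 27)
S = 44.0386 g/L

44.0386 g/L


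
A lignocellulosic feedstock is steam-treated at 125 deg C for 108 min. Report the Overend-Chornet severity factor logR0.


logR0 = log10(t * exp((T - 100) / 14.75))
= log10(108 * exp((125 - 100) / 14.75))
= 2.7695

2.7695


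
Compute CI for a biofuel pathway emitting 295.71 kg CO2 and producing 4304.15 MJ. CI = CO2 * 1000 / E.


CI = CO2 * 1000 / E
= 295.71 * 1000 / 4304.15
= 68.7035 g CO2/MJ

68.7035 g CO2/MJ


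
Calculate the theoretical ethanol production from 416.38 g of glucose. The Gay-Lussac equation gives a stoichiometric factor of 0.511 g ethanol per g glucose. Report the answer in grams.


Theoretical ethanol yield: m_EtOH = 0.511 * m_glucose
m_EtOH = 0.511 * 416.38 = 212.7702 g

212.7702 g


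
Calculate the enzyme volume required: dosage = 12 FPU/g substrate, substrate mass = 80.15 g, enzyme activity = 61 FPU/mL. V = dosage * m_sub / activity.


V = dosage * m_sub / activity
V = 12 * 80.15 / 61
V = 15.7672 mL

15.7672 mL


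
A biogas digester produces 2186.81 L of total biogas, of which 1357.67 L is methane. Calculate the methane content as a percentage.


CH4% = V_CH4 / V_total * 100
= 1357.67 / 2186.81 * 100
= 62.0845%

62.0845%


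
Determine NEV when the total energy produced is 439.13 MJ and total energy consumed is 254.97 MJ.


NEV = E_out - E_in
= 439.13 - 254.97
= 184.1600 MJ

184.1600 MJ


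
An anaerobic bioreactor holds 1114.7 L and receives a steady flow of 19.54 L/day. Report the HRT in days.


HRT = V / Q
= 1114.7 / 19.54
= 57.0471 days

57.0471 days


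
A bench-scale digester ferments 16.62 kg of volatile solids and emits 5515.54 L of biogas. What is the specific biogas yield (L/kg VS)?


Y = V / VS
= 5515.54 / 16.62
= 331.8616 L/kg VS

331.8616 L/kg VS


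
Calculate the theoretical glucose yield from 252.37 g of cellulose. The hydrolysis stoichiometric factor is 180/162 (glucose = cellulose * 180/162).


glucose = cellulose * 180/162
= 252.37 * 180/162
= 280.4111 g

280.4111 g


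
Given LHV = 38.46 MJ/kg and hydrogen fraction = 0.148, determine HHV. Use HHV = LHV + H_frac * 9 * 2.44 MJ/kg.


HHV = LHV + H_frac * 9 * 2.44
= 38.46 + 0.148 * 9 * 2.44
= 41.7101 MJ/kg

41.7101 MJ/kg


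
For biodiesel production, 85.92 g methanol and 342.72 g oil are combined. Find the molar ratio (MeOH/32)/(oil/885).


Molar ratio = n_MeOH / n_oil = (MeOH/32) / (oil/885) = (MeOH * 885) / (32 * oil)
= (85.92 * 885) / (32 * 342.72)
= 6.9334

6.9334


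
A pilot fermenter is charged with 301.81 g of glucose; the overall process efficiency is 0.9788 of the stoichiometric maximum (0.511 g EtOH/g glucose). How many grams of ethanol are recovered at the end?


Actual ethanol: m = 0.511 * 301.81 * 0.9788
m = 150.9553 g

150.9553 g


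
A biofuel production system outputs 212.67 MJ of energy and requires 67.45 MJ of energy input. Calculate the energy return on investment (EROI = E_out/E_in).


EROI = E_out / E_in
= 212.67 / 67.45
= 3.1530

3.1530


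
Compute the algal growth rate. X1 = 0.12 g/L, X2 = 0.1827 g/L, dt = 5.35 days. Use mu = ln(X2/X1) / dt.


mu = ln(X2/X1) / dt
= ln(0.1827/0.12) / 5.35
= 0.0786 per day

0.0786 per day


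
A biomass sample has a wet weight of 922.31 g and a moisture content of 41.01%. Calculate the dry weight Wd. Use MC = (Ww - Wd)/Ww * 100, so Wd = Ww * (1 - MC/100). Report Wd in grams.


Wd = Ww * (1 - MC/100)
= 922.31 * (1 - 41.01/100)
= 544.0707 g

544.0707 g


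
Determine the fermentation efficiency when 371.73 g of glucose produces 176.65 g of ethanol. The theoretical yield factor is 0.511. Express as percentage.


Fermentation efficiency = (actual / (0.511 * glucose)) * 100
= (176.65 / (0.511 * 371.73)) * 100
= 92.9962%

92.9962%


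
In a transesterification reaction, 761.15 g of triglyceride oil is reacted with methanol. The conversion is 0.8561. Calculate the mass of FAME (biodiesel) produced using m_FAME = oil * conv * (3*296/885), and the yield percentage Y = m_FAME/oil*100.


m_FAME = oil * conv * (3 * 296 / 885) = oil * conv * (888/885)
= 761.15 * 0.8561 * 888 / 885
= 653.8294 g
Y = m_FAME / oil * 100 = conv * (888/885) * 100
= 0.8561 * 888 / 885 * 100
= 85.90%

653.8294 g FAME; Y = 85.90%


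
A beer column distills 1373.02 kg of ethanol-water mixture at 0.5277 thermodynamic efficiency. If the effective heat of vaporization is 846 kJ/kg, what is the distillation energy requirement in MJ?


E = m * 846 / (eta * 1000)
= 1373.02 * 846 / (0.5277 * 1000)
= 2201.2032 MJ

2201.2032 MJ


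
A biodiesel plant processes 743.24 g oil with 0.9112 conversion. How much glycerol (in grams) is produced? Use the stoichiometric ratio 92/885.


glycerol = oil * conv * (92/885)
= 743.24 * 0.9112 * 92 / 885
= 70.4024 g

70.4024 g


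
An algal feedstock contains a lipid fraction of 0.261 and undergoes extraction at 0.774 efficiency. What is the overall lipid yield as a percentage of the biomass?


Y = lipid_content * extraction_eff * 100
= 0.261 * 0.774 * 100
= 20.2014%

20.2014%


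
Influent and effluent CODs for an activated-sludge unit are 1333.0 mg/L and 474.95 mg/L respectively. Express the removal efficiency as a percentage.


eta = (COD_in - COD_out) / COD_in * 100
= (1333.0 - 474.95) / 1333.0 * 100
= 64.3698%

64.3698%


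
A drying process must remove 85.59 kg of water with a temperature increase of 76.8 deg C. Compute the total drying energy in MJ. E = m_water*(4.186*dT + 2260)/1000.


E = m_water * (4.186 * dT + 2260) / 1000
= 85.59 * (4.186 * 76.8 + 2260) / 1000
= 220.9493 MJ

220.9493 MJ


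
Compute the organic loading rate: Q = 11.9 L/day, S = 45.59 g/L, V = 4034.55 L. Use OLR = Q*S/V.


OLR = Q * S / V
= 11.9 * 45.59 / 4034.55
= 0.1345 g/L/day

0.1345 g/L/day


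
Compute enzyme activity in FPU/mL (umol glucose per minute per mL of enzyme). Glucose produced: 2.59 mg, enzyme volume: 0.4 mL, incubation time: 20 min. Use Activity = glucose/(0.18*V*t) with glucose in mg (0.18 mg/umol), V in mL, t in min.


Activity = glucose_mg / (0.18 mg/umol * V_mL * t_min)
= 2.59 / (0.18 * 0.4 * 20)
= 1.7986 FPU/mL

1.7986 FPU/mL


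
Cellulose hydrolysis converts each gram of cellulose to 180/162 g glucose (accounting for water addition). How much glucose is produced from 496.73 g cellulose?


glucose = cellulose * 180/162
= 496.73 * 180/162
= 551.9222 g

551.9222 g


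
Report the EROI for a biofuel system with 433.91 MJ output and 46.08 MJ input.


EROI = E_out / E_in
= 433.91 / 46.08
= 9.4164

9.4164


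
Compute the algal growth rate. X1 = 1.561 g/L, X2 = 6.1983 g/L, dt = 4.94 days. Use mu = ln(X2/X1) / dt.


mu = ln(X2/X1) / dt
= ln(6.1983/1.561) / 4.94
= 0.2791 per day

0.2791 per day


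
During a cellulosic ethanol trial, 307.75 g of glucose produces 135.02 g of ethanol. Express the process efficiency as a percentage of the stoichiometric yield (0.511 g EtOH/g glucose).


Fermentation efficiency = (actual / (0.511 * glucose)) * 100
= (135.02 / (0.511 * 307.75)) * 100
= 85.8577%

85.8577%


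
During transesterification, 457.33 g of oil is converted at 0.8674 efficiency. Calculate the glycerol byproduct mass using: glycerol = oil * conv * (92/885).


glycerol = oil * conv * (92/885)
= 457.33 * 0.8674 * 92 / 885
= 41.2376 g

41.2376 g


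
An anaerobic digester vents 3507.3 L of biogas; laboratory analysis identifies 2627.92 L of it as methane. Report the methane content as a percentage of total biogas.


CH4% = V_CH4 / V_total * 100
= 2627.92 / 3507.3 * 100
= 74.9272%

74.9272%


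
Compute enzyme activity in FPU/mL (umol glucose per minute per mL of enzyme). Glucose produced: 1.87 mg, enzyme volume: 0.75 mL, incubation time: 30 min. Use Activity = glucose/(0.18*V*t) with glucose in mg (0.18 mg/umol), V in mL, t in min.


Activity = glucose_mg / (0.18 mg/umol * V_mL * t_min)
= 1.87 / (0.18 * 0.75 * 30)
= 0.4617 FPU/mL

0.4617 FPU/mL


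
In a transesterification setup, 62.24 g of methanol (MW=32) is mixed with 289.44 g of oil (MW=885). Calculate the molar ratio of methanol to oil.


Molar ratio = n_MeOH / n_oil = (MeOH/32) / (oil/885) = (MeOH * 885) / (32 * oil)
= (62.24 * 885) / (32 * 289.44)
= 5.9471

5.9471


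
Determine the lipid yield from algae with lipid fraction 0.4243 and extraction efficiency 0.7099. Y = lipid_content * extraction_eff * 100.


Y = lipid_content * extraction_eff * 100
= 0.4243 * 0.7099 * 100
= 30.1211%

30.1211%


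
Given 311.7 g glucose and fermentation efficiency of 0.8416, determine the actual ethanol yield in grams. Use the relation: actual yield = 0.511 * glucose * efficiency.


Actual ethanol: m = 0.511 * 311.7 * 0.8416
m = 134.0490 g

134.0490 g


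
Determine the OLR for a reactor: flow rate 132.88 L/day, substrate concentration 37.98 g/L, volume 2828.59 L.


OLR = Q * S / V
= 132.88 * 37.98 / 2828.59
= 1.7842 g/L/day

1.7842 g/L/day


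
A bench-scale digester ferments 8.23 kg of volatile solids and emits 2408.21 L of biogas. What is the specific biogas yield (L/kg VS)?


Y = V / VS
= 2408.21 / 8.23
= 292.6136 L/kg VS

292.6136 L/kg VS


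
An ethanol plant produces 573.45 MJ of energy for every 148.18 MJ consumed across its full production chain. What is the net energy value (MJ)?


NEV = E_out - E_in
= 573.45 - 148.18
= 425.2700 MJ

425.2700 MJ


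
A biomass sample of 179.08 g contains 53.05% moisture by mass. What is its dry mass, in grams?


Wd = Ww * (1 - MC/100)
= 179.08 * (1 - 53.05/100)
= 84.0781 g

84.0781 g


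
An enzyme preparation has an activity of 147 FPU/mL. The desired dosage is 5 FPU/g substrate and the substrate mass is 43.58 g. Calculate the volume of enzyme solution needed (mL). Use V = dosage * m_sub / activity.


V = dosage * m_sub / activity
V = 5 * 43.58 / 147
V = 1.4823 mL

1.4823 mL


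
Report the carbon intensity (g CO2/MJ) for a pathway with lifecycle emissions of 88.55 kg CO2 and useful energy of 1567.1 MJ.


CI = CO2 * 1000 / E
= 88.55 * 1000 / 1567.1
= 56.5056 g CO2/MJ

56.5056 g CO2/MJ


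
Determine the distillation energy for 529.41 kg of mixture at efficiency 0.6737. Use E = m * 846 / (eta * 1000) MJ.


E = m * 846 / (eta * 1000)
= 529.41 * 846 / (0.6737 * 1000)
= 664.8076 MJ

664.8076 MJ


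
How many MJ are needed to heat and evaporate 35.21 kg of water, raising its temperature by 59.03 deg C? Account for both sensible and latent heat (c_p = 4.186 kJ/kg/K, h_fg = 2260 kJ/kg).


E = m_water * (4.186 * dT + 2260) / 1000
= 35.21 * (4.186 * 59.03 + 2260) / 1000
= 88.2750 MJ

88.2750 MJ


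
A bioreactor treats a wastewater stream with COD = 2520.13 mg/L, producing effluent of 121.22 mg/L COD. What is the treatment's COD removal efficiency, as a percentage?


eta = (COD_in - COD_out) / COD_in * 100
= (2520.13 - 121.22) / 2520.13 * 100
= 95.1899%

95.1899%


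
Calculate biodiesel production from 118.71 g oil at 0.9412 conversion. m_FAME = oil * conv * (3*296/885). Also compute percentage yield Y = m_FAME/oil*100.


m_FAME = oil * conv * (3 * 296 / 885) = oil * conv * (888/885)
= 118.71 * 0.9412 * 888 / 885
= 112.1086 g
Y = m_FAME / oil * 100 = conv * (888/885) * 100
= 0.9412 * 888 / 885 * 100
= 94.44%

112.1086 g FAME; Y = 94.44%


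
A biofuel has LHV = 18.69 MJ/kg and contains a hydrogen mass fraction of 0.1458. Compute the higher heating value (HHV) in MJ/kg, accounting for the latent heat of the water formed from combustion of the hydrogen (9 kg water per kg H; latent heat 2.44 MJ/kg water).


HHV = LHV + H_frac * 9 * 2.44
= 18.69 + 0.1458 * 9 * 2.44
= 21.8918 MJ/kg

21.8918 MJ/kg


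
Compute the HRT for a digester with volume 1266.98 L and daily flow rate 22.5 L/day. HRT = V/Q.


HRT = V / Q
= 1266.98 / 22.5
= 56.3102 days

56.3102 days


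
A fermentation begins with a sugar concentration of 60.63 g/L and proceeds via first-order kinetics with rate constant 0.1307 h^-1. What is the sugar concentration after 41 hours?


S = S0 * exp(-k * t)
S = 60.63 * exp(-0.1307 * 41)
S = 0.2854 g/L

0.2854 g/L


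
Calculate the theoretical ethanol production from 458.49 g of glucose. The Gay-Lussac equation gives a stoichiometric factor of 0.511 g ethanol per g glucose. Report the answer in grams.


Theoretical ethanol yield: m_EtOH = 0.511 * m_glucose
m_EtOH = 0.511 * 458.49 = 234.2884 g

234.2884 g


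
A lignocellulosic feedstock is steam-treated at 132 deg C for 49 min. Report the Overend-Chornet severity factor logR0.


logR0 = log10(t * exp((T - 100) / 14.75))
= log10(49 * exp((132 - 100) / 14.75))
= 2.6324

2.6324


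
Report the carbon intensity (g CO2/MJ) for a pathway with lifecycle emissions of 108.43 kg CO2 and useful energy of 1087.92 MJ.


CI = CO2 * 1000 / E
= 108.43 * 1000 / 1087.92
= 99.6673 g CO2/MJ

99.6673 g CO2/MJ


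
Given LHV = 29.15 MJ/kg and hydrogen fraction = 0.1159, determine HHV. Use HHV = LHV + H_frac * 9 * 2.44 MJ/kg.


HHV = LHV + H_frac * 9 * 2.44
= 29.15 + 0.1159 * 9 * 2.44
= 31.6952 MJ/kg

31.6952 MJ/kg


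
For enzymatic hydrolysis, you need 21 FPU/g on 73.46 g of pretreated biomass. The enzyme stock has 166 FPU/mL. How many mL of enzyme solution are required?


V = dosage * m_sub / activity
V = 21 * 73.46 / 166
V = 9.2931 mL

9.2931 mL


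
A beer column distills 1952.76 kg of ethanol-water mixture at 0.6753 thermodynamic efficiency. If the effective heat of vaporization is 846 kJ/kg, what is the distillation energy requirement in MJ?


E = m * 846 / (eta * 1000)
= 1952.76 * 846 / (0.6753 * 1000)
= 2446.3719 MJ

2446.3719 MJ


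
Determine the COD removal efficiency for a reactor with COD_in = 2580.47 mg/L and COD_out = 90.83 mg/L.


eta = (COD_in - COD_out) / COD_in * 100
= (2580.47 - 90.83) / 2580.47 * 100
= 96.4801%

96.4801%


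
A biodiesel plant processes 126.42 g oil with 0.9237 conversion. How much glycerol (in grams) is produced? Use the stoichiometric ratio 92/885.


glycerol = oil * conv * (92/885)
= 126.42 * 0.9237 * 92 / 885
= 12.1392 g

12.1392 g


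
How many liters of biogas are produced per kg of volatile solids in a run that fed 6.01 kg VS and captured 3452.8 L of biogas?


Y = V / VS
= 3452.8 / 6.01
= 574.5092 L/kg VS

574.5092 L/kg VS


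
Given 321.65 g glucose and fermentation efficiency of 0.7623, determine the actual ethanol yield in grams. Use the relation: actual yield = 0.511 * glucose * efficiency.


Actual ethanol: m = 0.511 * 321.65 * 0.7623
m = 125.2940 g

125.2940 g


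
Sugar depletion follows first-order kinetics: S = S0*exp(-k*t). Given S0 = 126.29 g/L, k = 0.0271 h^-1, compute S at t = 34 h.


S = S0 * exp(-k * t)
S = 126.29 * exp(-0.0271 * 34)
S = 50.2586 g/L

50.2586 g/L


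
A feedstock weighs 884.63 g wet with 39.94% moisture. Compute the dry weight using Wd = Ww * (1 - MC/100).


Wd = Ww * (1 - MC/100)
= 884.63 * (1 - 39.94/100)
= 531.3088 g

531.3088 g


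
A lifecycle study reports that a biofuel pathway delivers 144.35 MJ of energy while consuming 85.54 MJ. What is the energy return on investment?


EROI = E_out / E_in
= 144.35 / 85.54
= 1.6875

1.6875


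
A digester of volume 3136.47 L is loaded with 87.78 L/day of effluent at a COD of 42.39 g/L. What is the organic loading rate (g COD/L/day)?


OLR = Q * S / V
= 87.78 * 42.39 / 3136.47
= 1.1864 g/L/day

1.1864 g/L/day


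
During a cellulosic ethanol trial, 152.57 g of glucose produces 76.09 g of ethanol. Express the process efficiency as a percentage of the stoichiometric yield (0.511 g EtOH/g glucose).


Fermentation efficiency = (actual / (0.511 * glucose)) * 100
= (76.09 / (0.511 * 152.57)) * 100
= 97.5972%

97.5972%


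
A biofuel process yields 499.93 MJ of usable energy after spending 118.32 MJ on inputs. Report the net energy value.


NEV = E_out - E_in
= 499.93 - 118.32
= 381.6100 MJ

381.6100 MJ


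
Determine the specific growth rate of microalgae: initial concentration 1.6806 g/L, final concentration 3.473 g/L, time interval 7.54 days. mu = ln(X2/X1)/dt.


mu = ln(X2/X1) / dt
= ln(3.473/1.6806) / 7.54
= 0.0963 per day

0.0963 per day


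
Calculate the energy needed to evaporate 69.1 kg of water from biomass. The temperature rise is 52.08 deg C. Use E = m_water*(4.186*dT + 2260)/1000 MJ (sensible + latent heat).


E = m_water * (4.186 * dT + 2260) / 1000
= 69.1 * (4.186 * 52.08 + 2260) / 1000
= 171.2303 MJ

171.2303 MJ
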